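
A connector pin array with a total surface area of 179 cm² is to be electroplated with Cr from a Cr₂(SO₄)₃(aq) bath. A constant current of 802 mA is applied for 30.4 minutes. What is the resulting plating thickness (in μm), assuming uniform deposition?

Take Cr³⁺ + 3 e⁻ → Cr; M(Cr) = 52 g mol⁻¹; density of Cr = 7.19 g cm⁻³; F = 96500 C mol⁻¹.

2.04 μm

Q = I·t = 0.8020 × 1824.0 = 1463 C; n(e⁻) = 0.01516 mol.
n(Cr) = n(e⁻)/3 = 0.005053 mol, so m = 0.005053 × 52 = 0.2628 g.
Volume = m/ρ = 0.2628 / 7.19 = 0.03654 cm³.
Thickness = V/A = 0.03654 / 179 = 2.04 × 10⁻⁴ cm = 2.04 μm.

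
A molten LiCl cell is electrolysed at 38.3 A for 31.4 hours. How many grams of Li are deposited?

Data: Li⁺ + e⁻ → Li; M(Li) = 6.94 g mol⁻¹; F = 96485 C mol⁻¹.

311 g

Q = I·t = 38.30 A × 113040 s = 4329000 C.
n(e⁻) = Q/F = 4329000 / 96485 = 44.87 mol.
Li⁺ + e⁻ → Li, so n(Li) = n(e⁻)/1 = 44.87 mol.
m = n·M = 44.87 × 6.94 = 311 g.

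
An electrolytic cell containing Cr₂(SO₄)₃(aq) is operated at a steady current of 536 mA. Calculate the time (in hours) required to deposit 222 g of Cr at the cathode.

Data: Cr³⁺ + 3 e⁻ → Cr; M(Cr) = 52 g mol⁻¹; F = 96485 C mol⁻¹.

640 h

n(Cr) = m/M = 222 / 52 = 4.269 mol.
Each Cr atom requires 3 electrons, so n(e⁻) = 3 × 4.269 = 12.81 mol.
Q = n(e⁻)·F = 12.81 × 96485 = 1236000 C.
t = Q/I = 1236000 / 0.5360 A = 2306000 s = 640 h.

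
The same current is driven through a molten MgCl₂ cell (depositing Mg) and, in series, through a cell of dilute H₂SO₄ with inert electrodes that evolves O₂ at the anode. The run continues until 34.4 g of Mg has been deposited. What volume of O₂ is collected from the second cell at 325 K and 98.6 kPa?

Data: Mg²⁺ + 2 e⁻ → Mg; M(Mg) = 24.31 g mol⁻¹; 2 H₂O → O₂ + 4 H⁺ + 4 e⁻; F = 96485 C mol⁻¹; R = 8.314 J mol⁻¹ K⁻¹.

n(Mg) = 34.4 / 24.31 = 1.415 mol, so n(e⁻) = 2 × 1.415 = 2.830 mol.
The cells are in series, so the same 2.830 mol of electrons passes through the second cell.
2 H₂O → O₂ + 4 H⁺ + 4 e⁻ — 4 mol e⁻ per mol O₂, so n(O₂) = 2.830/4 = 0.7075 mol.
V = nRT/P = (0.7075 × 8.314 × 325) / (98.6 × 10³) = 0.0194 m³ = 19.4 L.

19.4 L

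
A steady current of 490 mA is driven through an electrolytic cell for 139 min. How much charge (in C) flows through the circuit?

4090 C

Q = I·t = 0.4900 A × 8340.0 s = 4090 C.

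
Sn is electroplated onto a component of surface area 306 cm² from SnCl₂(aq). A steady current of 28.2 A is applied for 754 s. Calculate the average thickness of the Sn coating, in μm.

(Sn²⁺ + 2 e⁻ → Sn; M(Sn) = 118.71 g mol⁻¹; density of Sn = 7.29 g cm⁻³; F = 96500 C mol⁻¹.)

58.6 μm

Q = I·t = 28.20 × 754.00 = 21260 C; n(e⁻) = 0.2203 mol.
n(Sn) = n(e⁻)/2 = 0.1102 mol, so m = 0.1102 × 118.71 = 13.08 g.
Volume = m/ρ = 13.08 / 7.29 = 1.794 cm³.
Thickness = V/A = 1.794 / 306 = 0.00586 cm = 58.6 μm.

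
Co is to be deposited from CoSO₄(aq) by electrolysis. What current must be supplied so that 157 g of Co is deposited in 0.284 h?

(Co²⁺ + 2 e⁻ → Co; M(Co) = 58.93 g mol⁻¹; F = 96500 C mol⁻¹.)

503 A

n(Co) = 157 / 58.93 = 2.664 mol.
n(e⁻) = 2 × 2.664 = 5.328 mol.
Q = n(e⁻)·F = 5.328 × 96500 = 514200 C.
I = Q/t = 514200 / 1022.4 s = 503 A.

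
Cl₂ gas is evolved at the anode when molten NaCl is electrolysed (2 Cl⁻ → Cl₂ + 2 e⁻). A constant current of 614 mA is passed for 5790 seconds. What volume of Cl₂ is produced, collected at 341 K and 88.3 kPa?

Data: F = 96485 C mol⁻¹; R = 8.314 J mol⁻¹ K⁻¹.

0.592 L

Q = I·t = 0.6140 A × 5790.0 s = 3555 C.
n(e⁻) = Q/F = 3555 / 96485 = 0.03685 mol.
2 electrons are transferred per Cl₂ molecule, so n(Cl₂) = 0.03685 / 2 = 0.01842 mol.
V = nRT/P = (0.01842 × 8.314 × 341) / (88.3 × 10³ Pa) = 5.92 × 10⁻⁴ m³ = 0.592 L.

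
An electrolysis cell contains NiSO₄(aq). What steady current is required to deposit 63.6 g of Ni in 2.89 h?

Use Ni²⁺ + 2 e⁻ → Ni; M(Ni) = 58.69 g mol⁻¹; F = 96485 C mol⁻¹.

20.1 A

n(Ni) = 63.6 / 58.69 = 1.084 mol.
n(e⁻) = 2 × 1.084 = 2.167 mol.
Q = n(e⁻)·F = 2.167 × 96485 = 209100 C.
I = Q/t = 209100 / 10404 s = 20.1 A.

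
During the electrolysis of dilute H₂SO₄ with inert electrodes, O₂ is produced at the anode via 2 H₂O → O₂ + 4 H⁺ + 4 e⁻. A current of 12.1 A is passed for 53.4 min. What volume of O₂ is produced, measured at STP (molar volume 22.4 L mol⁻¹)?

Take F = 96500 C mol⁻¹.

2.25 L

Q = I·t = 12.10 A × 3204.0 s = 38770 C.
n(e⁻) = Q/F = 38770 / 96500 = 0.4017 mol.
4 electrons are transferred per O₂ molecule, so n(O₂) = 0.4017 / 4 = 0.1004 mol.
V = n × V_m = 0.1004 × 22.4 = 2.25 L.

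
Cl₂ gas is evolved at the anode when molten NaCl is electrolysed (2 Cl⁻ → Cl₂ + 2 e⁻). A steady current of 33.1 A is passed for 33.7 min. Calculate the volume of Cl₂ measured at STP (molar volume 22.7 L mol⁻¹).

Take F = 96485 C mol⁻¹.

7.87 L

Q = I·t = 33.10 A × 2022.0 s = 66930 C.
n(e⁻) = Q/F = 66930 / 96485 = 0.6937 mol.
2 electrons are transferred per Cl₂ molecule, so n(Cl₂) = 0.6937 / 2 = 0.3468 mol.
V = n × V_m = 0.3468 × 22.7 = 7.87 L.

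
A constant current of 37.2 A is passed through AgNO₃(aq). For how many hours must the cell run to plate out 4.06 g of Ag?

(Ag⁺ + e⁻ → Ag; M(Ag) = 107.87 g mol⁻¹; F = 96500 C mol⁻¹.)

n(Ag) = m/M = 4.06 / 107.87 = 0.03764 mol.
Each Ag atom requires 1 electron, so n(e⁻) = 1 × 0.03764 = 0.03764 mol.
Q = n(e⁻)·F = 0.03764 × 96500 = 3632 C.
t = Q/I = 3632 / 37.20 A = 97.64 s = 0.0271 h.

0.0271 h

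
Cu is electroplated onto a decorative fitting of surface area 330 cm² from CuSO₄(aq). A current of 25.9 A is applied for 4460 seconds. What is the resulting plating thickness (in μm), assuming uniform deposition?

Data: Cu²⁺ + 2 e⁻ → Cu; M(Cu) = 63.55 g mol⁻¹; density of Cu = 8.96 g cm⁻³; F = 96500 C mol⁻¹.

129 μm

Q = I·t = 25.90 × 4460.0 = 115500 C; n(e⁻) = 1.197 mol.
n(Cu) = n(e⁻)/2 = 0.5985 mol, so m = 0.5985 × 63.55 = 38.04 g.
Volume = m/ρ = 38.04 / 8.96 = 4.245 cm³.
Thickness = V/A = 4.245 / 330 = 0.0129 cm = 129 μm.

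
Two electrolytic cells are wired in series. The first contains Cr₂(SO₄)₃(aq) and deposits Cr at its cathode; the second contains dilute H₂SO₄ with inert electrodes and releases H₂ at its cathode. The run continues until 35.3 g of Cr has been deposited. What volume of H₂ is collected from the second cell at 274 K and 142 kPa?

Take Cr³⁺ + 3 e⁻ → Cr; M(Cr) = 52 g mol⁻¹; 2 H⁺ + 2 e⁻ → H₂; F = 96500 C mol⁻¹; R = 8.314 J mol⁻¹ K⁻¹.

16.3 L

n(Cr) = 35.3 / 52 = 0.6788 mol, so n(e⁻) = 3 × 0.6788 = 2.037 mol.
The cells are in series, so the same 2.037 mol of electrons passes through the second cell.
2 H⁺ + 2 e⁻ → H₂ — 2 mol e⁻ per mol H₂, so n(H₂) = 2.037/2 = 1.018 mol.
V = nRT/P = (1.018 × 8.314 × 274) / (142 × 10³) = 0.0163 m³ = 16.3 L.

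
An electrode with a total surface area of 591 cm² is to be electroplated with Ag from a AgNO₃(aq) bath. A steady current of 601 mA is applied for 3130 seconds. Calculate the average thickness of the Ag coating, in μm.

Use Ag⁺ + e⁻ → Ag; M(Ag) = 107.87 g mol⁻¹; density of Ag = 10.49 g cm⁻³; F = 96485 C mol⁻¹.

Q = I·t = 0.6010 × 3130.0 = 1881 C; n(e⁻) = 0.01950 mol.
n(Ag) = n(e⁻)/1 = 0.01950 mol, so m = 0.01950 × 107.87 = 2.103 g.
Volume = m/ρ = 2.103 / 10.49 = 0.2005 cm³.
Thickness = V/A = 0.2005 / 591 = 3.39 × 10⁻⁴ cm = 3.39 μm.

3.39 μm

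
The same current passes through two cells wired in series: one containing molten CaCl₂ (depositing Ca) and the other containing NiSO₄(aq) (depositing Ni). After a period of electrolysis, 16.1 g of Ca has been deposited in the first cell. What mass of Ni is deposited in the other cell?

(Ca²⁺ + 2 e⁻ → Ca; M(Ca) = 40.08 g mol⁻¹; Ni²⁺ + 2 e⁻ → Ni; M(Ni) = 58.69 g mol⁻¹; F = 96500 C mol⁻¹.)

n(Ca) = 16.1 / 40.08 = 0.4017 mol.
Since Ca²⁺ + 2 e⁻ → Ca, n(e⁻) passed = 2 × 0.4017 = 0.8034 mol.
Cells in series carry the same charge, so the same 0.8034 mol of electrons passes through cell 2.
Ni²⁺ + 2 e⁻ → Ni, so n(Ni) = 0.8034 / 2 = 0.4017 mol.
m(Ni) = 0.4017 × 58.69 = 23.6 g.

23.6 g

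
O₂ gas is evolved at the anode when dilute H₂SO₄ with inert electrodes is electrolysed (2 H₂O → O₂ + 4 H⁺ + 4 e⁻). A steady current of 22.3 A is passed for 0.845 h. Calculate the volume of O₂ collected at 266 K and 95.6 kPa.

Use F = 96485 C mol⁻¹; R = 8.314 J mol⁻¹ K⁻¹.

Q = I·t = 22.30 A × 3042.0 s = 67840 C.
n(e⁻) = Q/F = 67840 / 96485 = 0.7031 mol.
4 electrons are transferred per O₂ molecule, so n(O₂) = 0.7031 / 4 = 0.1758 mol.
V = nRT/P = (0.1758 × 8.314 × 266) / (95.6 × 10³ Pa) = 0.00407 m³ = 4.07 L.

4.07 L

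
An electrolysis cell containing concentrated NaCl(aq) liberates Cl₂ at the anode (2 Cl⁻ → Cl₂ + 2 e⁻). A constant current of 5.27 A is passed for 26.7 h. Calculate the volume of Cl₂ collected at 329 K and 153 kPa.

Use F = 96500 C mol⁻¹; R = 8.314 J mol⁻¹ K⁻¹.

46.9 L

Q = I·t = 5.270 A × 96120 s = 506600 C.
n(e⁻) = Q/F = 506600 / 96500 = 5.249 mol.
2 electrons are transferred per Cl₂ molecule, so n(Cl₂) = 5.249 / 2 = 2.625 mol.
V = nRT/P = (2.625 × 8.314 × 329) / (153 × 10³ Pa) = 0.0469 m³ = 46.9 L.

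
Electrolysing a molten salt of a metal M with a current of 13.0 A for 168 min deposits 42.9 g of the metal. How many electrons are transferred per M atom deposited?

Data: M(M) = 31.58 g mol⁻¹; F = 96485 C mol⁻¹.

1

Q = I·t = 13.00 A × 10080 s = 131000 C, so n(e⁻) = 131000/96485 = 1.358 mol.
n(M) deposited = 42.9 / 31.58 = 1.358 mol.
Electrons per atom = n(e⁻)/n(M) = 1.358 / 1.358 = 1.00 ≈ 1, so the ion is M⁺.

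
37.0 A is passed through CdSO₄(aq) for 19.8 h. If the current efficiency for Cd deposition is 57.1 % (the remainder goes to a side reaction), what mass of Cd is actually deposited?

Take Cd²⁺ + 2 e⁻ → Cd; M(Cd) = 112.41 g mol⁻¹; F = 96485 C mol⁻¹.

Q = I·t = 37.00 × 71280 = 2637000 C.
n(e⁻) = 2637000/96485 = 27.33 mol; theoretically n(Cd) = 27.33/2 = 13.67 mol, m_theo = 1536 g.
At 57.1 % efficiency, m_actual = 0.571 × 1536 = 877 g.

877 g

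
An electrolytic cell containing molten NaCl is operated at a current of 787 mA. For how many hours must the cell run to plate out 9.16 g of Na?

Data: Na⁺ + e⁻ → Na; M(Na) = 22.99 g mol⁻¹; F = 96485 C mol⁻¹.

n(Na) = m/M = 9.16 / 22.99 = 0.3984 mol.
Each Na atom requires 1 electron, so n(e⁻) = 1 × 0.3984 = 0.3984 mol.
Q = n(e⁻)·F = 0.3984 × 96485 = 38440 C.
t = Q/I = 38440 / 0.7870 A = 48850 s = 13.6 h.

13.6 h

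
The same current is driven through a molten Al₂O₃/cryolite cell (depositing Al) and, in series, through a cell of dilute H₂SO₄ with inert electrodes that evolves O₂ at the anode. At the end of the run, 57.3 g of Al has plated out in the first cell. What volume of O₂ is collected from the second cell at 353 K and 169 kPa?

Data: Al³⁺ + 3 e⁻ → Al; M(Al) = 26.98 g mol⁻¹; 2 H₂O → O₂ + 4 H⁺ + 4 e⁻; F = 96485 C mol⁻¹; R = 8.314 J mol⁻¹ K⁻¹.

27.7 L

n(Al) = 57.3 / 26.98 = 2.124 mol, so n(e⁻) = 3 × 2.124 = 6.371 mol.
The cells are in series, so the same 6.371 mol of electrons passes through the second cell.
2 H₂O → O₂ + 4 H⁺ + 4 e⁻ — 4 mol e⁻ per mol O₂, so n(O₂) = 6.371/4 = 1.593 mol.
V = nRT/P = (1.593 × 8.314 × 353) / (169 × 10³) = 0.0277 m³ = 27.7 L.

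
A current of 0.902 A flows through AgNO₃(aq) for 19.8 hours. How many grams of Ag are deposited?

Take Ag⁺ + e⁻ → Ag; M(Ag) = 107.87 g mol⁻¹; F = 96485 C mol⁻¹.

71.9 g

Q = I·t = 0.9020 A × 71280 s = 64290 C.
n(e⁻) = Q/F = 64290 / 96485 = 0.6664 mol.
Ag⁺ + e⁻ → Ag, so n(Ag) = n(e⁻)/1 = 0.6664 mol.
m = n·M = 0.6664 × 107.87 = 71.9 g.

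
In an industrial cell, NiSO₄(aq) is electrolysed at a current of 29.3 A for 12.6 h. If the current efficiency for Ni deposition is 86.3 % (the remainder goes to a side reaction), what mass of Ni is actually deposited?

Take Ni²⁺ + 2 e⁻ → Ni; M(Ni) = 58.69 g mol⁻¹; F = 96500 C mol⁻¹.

Q = I·t = 29.30 × 45360 = 1329000 C.
n(e⁻) = 1329000/96500 = 13.77 mol; theoretically n(Ni) = 13.77/2 = 6.886 mol, m_theo = 404.2 g.
At 86.3 % efficiency, m_actual = 0.863 × 404.2 = 349 g.

349 g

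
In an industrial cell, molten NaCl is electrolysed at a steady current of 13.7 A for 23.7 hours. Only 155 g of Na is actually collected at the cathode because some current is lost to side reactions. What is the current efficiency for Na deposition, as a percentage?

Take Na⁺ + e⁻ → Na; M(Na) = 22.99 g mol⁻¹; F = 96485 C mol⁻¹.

Q = I·t = 13.70 × 85320 = 1169000 C; n(e⁻) = 1169000/96485 = 12.11 mol.
Theoretical n(Na) = n(e⁻)/1 = 12.11 mol, i.e. m_theo = 12.11 × 22.99 = 278.5 g.
Efficiency = m_actual / m_theo = 155 / 278.5 = 55.7 %.

55.7 %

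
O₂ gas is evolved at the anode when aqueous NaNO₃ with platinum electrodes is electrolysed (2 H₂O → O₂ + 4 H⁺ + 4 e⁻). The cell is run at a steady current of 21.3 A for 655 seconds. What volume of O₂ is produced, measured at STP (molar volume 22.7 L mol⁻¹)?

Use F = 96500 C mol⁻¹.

0.820 L

Q = I·t = 21.30 A × 655.00 s = 13950 C.
n(e⁻) = Q/F = 13950 / 96500 = 0.1446 mol.
4 electrons are transferred per O₂ molecule, so n(O₂) = 0.1446 / 4 = 0.03614 mol.
V = n × V_m = 0.03614 × 22.7 = 0.820 L.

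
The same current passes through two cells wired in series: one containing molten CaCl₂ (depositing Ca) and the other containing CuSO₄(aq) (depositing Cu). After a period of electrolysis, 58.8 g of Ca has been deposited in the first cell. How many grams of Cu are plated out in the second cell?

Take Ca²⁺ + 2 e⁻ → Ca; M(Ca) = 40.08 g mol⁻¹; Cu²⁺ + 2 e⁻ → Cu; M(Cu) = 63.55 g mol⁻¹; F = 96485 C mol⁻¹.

n(Ca) = 58.8 / 40.08 = 1.467 mol.
Since Ca²⁺ + 2 e⁻ → Ca, n(e⁻) passed = 2 × 1.467 = 2.934 mol.
Cells in series carry the same charge, so the same 2.934 mol of electrons passes through cell 2.
Cu²⁺ + 2 e⁻ → Cu, so n(Cu) = 2.934 / 2 = 1.467 mol.
m(Cu) = 1.467 × 63.55 = 93.2 g.

93.2 g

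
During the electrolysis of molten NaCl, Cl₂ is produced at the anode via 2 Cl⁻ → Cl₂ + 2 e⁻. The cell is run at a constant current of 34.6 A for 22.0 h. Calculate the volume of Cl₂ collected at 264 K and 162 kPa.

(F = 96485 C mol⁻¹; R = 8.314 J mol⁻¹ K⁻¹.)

192 L

Q = I·t = 34.60 A × 79200 s = 2740000 C.
n(e⁻) = Q/F = 2740000 / 96485 = 28.40 mol.
2 electrons are transferred per Cl₂ molecule, so n(Cl₂) = 28.40 / 2 = 14.20 mol.
V = nRT/P = (14.20 × 8.314 × 264) / (162 × 10³ Pa) = 0.192 m³ = 192 L.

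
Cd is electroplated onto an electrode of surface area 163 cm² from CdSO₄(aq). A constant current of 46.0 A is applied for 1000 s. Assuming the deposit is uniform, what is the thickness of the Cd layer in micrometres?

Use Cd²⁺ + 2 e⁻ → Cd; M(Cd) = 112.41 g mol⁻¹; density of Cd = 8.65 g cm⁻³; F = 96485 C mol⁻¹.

190 μm

Q = I·t = 46.00 × 1000.0 = 46000 C; n(e⁻) = 0.4768 mol.
n(Cd) = n(e⁻)/2 = 0.2384 mol, so m = 0.2384 × 112.41 = 26.80 g.
Volume = m/ρ = 26.80 / 8.65 = 3.098 cm³.
Thickness = V/A = 3.098 / 163 = 0.0190 cm = 190 μm.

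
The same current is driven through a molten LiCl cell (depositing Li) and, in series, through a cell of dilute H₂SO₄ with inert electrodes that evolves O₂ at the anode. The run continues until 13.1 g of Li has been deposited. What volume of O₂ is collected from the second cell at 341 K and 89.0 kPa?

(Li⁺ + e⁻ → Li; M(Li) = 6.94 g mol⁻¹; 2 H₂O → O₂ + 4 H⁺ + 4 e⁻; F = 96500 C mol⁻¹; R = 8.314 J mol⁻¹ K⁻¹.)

n(Li) = 13.1 / 6.94 = 1.888 mol, so n(e⁻) = 1 × 1.888 = 1.888 mol.
The cells are in series, so the same 1.888 mol of electrons passes through the second cell.
2 H₂O → O₂ + 4 H⁺ + 4 e⁻ — 4 mol e⁻ per mol O₂, so n(O₂) = 1.888/4 = 0.4719 mol.
V = nRT/P = (0.4719 × 8.314 × 341) / (89.0 × 10³) = 0.0150 m³ = 15.0 L.

15.0 L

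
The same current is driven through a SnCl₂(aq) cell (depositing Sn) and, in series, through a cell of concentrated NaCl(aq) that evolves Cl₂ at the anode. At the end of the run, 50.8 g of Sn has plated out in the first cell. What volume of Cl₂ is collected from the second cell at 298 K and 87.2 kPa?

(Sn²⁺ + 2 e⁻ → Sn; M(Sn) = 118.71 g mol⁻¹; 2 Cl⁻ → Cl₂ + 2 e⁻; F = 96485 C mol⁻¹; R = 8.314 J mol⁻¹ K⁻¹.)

12.2 L

n(Sn) = 50.8 / 118.71 = 0.4279 mol, so n(e⁻) = 2 × 0.4279 = 0.8559 mol.
The cells are in series, so the same 0.8559 mol of electrons passes through the second cell.
2 Cl⁻ → Cl₂ + 2 e⁻ — 2 mol e⁻ per mol Cl₂, so n(Cl₂) = 0.8559/2 = 0.4279 mol.
V = nRT/P = (0.4279 × 8.314 × 298) / (87.2 × 10³) = 0.0122 m³ = 12.2 L.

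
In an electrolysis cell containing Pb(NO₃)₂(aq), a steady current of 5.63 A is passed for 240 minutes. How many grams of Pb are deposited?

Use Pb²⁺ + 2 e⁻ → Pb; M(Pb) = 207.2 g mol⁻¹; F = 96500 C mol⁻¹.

87.0 g

Q = I·t = 5.630 A × 14400 s = 81070 C.
n(e⁻) = Q/F = 81070 / 96500 = 0.8401 mol.
Pb²⁺ + 2 e⁻ → Pb, so n(Pb) = n(e⁻)/2 = 0.4201 mol.
m = n·M = 0.4201 × 207.2 = 87.0 g.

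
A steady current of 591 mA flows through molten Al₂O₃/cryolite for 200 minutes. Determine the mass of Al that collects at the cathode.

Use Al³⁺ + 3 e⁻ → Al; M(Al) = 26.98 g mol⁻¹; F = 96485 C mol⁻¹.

0.661 g

Q = I·t = 0.5910 A × 12000 s = 7092 C.
n(e⁻) = Q/F = 7092 / 96485 = 0.07350 mol.
Al³⁺ + 3 e⁻ → Al, so n(Al) = n(e⁻)/3 = 0.02450 mol.
m = n·M = 0.02450 × 26.98 = 0.661 g.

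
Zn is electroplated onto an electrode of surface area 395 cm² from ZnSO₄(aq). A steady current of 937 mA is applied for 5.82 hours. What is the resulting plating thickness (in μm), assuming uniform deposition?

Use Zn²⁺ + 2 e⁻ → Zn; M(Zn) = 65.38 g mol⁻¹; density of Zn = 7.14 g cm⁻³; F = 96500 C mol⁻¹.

23.6 μm

Q = I·t = 0.9370 × 20952 = 19630 C; n(e⁻) = 0.2034 mol.
n(Zn) = n(e⁻)/2 = 0.1017 mol, so m = 0.1017 × 65.38 = 6.650 g.
Volume = m/ρ = 6.650 / 7.14 = 0.9314 cm³.
Thickness = V/A = 0.9314 / 395 = 0.00236 cm = 23.6 μm.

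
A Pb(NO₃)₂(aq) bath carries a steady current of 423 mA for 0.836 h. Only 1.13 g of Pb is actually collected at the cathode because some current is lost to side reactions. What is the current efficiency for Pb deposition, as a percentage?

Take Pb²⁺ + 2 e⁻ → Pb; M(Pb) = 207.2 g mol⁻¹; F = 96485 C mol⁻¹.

Q = I·t = 0.4230 × 3009.6 = 1273 C; n(e⁻) = 1273/96485 = 0.01319 mol.
Theoretical n(Pb) = n(e⁻)/2 = 0.006597 mol, i.e. m_theo = 0.006597 × 207.2 = 1.367 g.
Efficiency = m_actual / m_theo = 1.13 / 1.367 = 82.7 %.

82.7 %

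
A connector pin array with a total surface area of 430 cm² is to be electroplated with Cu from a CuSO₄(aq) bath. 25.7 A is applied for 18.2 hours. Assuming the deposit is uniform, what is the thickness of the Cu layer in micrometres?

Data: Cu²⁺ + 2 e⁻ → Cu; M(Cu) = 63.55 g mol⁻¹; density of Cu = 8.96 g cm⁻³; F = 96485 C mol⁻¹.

1440 μm

Q = I·t = 25.70 × 65520 = 1684000 C; n(e⁻) = 17.45 mol.
n(Cu) = n(e⁻)/2 = 8.726 mol, so m = 8.726 × 63.55 = 554.5 g.
Volume = m/ρ = 554.5 / 8.96 = 61.89 cm³.
Thickness = V/A = 61.89 / 430 = 0.144 cm = 1440 μm.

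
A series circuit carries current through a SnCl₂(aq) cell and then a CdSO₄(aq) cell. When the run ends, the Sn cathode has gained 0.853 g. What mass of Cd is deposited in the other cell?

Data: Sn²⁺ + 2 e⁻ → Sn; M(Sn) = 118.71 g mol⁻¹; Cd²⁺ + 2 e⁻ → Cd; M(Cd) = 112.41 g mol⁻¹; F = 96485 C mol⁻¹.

0.808 g

n(Sn) = 0.853 / 118.71 = 0.007186 mol.
Since Sn²⁺ + 2 e⁻ → Sn, n(e⁻) passed = 2 × 0.007186 = 0.01437 mol.
Cells in series carry the same charge, so the same 0.01437 mol of electrons passes through cell 2.
Cd²⁺ + 2 e⁻ → Cd, so n(Cd) = 0.01437 / 2 = 0.007186 mol.
m(Cd) = 0.007186 × 112.41 = 0.808 g.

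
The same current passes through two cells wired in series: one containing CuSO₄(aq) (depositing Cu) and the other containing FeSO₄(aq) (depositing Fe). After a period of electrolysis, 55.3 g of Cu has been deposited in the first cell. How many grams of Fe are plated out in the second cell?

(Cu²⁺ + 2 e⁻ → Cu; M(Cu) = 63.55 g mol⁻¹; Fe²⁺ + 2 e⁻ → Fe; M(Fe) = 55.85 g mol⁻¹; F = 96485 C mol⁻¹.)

48.6 g

n(Cu) = 55.3 / 63.55 = 0.8702 mol.
Since Cu²⁺ + 2 e⁻ → Cu, n(e⁻) passed = 2 × 0.8702 = 1.740 mol.
Cells in series carry the same charge, so the same 1.740 mol of electrons passes through cell 2.
Fe²⁺ + 2 e⁻ → Fe, so n(Fe) = 1.740 / 2 = 0.8702 mol.
m(Fe) = 0.8702 × 55.85 = 48.6 g.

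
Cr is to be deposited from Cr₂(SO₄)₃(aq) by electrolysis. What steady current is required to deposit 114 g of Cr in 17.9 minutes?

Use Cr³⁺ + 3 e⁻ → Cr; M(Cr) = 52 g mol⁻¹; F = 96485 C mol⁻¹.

n(Cr) = 114 / 52 = 2.192 mol.
n(e⁻) = 3 × 2.192 = 6.577 mol.
Q = n(e⁻)·F = 6.577 × 96485 = 634600 C.
I = Q/t = 634600 / 1074.0 s = 591 A.

591 A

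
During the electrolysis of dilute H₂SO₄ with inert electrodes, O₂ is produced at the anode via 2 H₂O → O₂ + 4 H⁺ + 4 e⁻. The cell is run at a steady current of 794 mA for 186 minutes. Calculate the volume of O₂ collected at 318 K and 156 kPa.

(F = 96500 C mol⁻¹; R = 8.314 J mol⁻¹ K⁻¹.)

0.389 L

Q = I·t = 0.7940 A × 11160 s = 8861 C.
n(e⁻) = Q/F = 8861 / 96500 = 0.09182 mol.
4 electrons are transferred per O₂ molecule, so n(O₂) = 0.09182 / 4 = 0.02296 mol.
V = nRT/P = (0.02296 × 8.314 × 318) / (156 × 10³ Pa) = 3.89 × 10⁻⁴ m³ = 0.389 L.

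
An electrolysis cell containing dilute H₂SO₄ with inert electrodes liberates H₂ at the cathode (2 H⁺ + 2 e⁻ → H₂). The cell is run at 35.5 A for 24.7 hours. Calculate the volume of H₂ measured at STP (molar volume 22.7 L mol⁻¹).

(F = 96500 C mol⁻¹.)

Q = I·t = 35.50 A × 88920 s = 3157000 C.
n(e⁻) = Q/F = 3157000 / 96500 = 32.71 mol.
2 electrons are transferred per H₂ molecule, so n(H₂) = 32.71 / 2 = 16.36 mol.
V = n × V_m = 16.36 × 22.7 = 371 L.

371 L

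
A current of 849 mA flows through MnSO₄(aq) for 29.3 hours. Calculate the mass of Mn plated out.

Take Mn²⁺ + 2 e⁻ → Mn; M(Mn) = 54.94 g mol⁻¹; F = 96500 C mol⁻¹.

25.5 g

Q = I·t = 0.8490 A × 105480 s = 89550 C.
n(e⁻) = Q/F = 89550 / 96500 = 0.9280 mol.
Mn²⁺ + 2 e⁻ → Mn, so n(Mn) = n(e⁻)/2 = 0.4640 mol.
m = n·M = 0.4640 × 54.94 = 25.5 g.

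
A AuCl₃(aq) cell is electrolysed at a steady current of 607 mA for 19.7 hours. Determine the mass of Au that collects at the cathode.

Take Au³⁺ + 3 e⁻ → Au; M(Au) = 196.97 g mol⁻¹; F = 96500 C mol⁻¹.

29.3 g

Q = I·t = 0.6070 A × 70920 s = 43050 C.
n(e⁻) = Q/F = 43050 / 96500 = 0.4461 mol.
Au³⁺ + 3 e⁻ → Au, so n(Au) = n(e⁻)/3 = 0.1487 mol.
m = n·M = 0.1487 × 196.97 = 29.3 g.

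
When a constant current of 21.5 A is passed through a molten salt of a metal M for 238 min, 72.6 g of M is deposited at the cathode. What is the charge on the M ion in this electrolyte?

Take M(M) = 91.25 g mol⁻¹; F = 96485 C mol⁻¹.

+4

Q = I·t = 21.50 A × 14280 s = 307000 C, so n(e⁻) = 307000/96485 = 3.182 mol.
n(M) deposited = 72.6 / 91.25 = 0.7956 mol.
Electrons per atom = n(e⁻)/n(M) = 3.182 / 0.7956 = 4.00 ≈ 4, so the ion is M⁴⁺.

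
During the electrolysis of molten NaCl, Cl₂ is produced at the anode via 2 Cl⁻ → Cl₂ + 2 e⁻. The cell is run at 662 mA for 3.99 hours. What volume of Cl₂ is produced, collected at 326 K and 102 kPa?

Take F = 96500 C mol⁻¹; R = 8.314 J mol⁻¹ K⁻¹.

Q = I·t = 0.6620 A × 14364 s = 9509 C.
n(e⁻) = Q/F = 9509 / 96500 = 0.09854 mol.
2 electrons are transferred per Cl₂ molecule, so n(Cl₂) = 0.09854 / 2 = 0.04927 mol.
V = nRT/P = (0.04927 × 8.314 × 326) / (102 × 10³ Pa) = 0.00131 m³ = 1.31 L.

1.31 L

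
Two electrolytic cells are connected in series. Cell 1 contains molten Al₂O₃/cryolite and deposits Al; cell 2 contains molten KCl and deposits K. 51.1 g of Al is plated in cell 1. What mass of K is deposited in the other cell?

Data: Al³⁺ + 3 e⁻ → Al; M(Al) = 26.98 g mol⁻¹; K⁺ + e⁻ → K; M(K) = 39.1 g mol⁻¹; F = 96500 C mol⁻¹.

222 g

n(Al) = 51.1 / 26.98 = 1.894 mol.
Since Al³⁺ + 3 e⁻ → Al, n(e⁻) passed = 3 × 1.894 = 5.682 mol.
Cells in series carry the same charge, so the same 5.682 mol of electrons passes through cell 2.
K⁺ + e⁻ → K, so n(K) = 5.682 / 1 = 5.682 mol.
m(K) = 5.682 × 39.1 = 222 g.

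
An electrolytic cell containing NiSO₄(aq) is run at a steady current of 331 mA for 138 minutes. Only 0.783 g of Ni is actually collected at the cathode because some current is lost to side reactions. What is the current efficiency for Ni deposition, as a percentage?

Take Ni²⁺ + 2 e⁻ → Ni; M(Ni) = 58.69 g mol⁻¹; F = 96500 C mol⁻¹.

93.9 %

Q = I·t = 0.3310 × 8280.0 = 2741 C; n(e⁻) = 2741/96500 = 0.02840 mol.
Theoretical n(Ni) = n(e⁻)/2 = 0.01420 mol, i.e. m_theo = 0.01420 × 58.69 = 0.8334 g.
Efficiency = m_actual / m_theo = 0.783 / 0.8334 = 93.9 %.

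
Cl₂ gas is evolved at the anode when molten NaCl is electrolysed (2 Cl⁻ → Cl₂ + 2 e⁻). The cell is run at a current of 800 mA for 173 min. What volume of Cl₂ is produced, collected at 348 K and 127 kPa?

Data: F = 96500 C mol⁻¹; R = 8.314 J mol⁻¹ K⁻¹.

Q = I·t = 0.8000 A × 10380 s = 8304 C.
n(e⁻) = Q/F = 8304 / 96500 = 0.08605 mol.
2 electrons are transferred per Cl₂ molecule, so n(Cl₂) = 0.08605 / 2 = 0.04303 mol.
V = nRT/P = (0.04303 × 8.314 × 348) / (127 × 10³ Pa) = 9.80 × 10⁻⁴ m³ = 0.980 L.

0.980 L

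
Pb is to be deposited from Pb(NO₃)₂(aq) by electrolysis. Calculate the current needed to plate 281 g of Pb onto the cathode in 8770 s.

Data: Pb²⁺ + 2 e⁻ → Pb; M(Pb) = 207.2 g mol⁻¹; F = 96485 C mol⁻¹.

n(Pb) = 281 / 207.2 = 1.356 mol.
n(e⁻) = 2 × 1.356 = 2.712 mol.
Q = n(e⁻)·F = 2.712 × 96485 = 261700 C.
I = Q/t = 261700 / 8770.0 s = 29.8 A.

29.8 A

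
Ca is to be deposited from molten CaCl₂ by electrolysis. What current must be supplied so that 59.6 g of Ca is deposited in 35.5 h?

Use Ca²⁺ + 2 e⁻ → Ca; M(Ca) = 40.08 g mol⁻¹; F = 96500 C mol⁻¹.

2.25 A

n(Ca) = 59.6 / 40.08 = 1.487 mol.
n(e⁻) = 2 × 1.487 = 2.974 mol.
Q = n(e⁻)·F = 2.974 × 96500 = 287000 C.
I = Q/t = 287000 / 127800 s = 2.25 A.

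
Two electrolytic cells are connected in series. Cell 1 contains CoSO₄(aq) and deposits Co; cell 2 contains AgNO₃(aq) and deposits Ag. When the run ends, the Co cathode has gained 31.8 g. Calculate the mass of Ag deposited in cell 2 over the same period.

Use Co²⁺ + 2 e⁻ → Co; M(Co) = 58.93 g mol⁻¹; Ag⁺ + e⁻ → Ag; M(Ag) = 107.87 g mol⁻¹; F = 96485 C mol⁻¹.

116 g

n(Co) = 31.8 / 58.93 = 0.5396 mol.
Since Co²⁺ + 2 e⁻ → Co, n(e⁻) passed = 2 × 0.5396 = 1.079 mol.
Cells in series carry the same charge, so the same 1.079 mol of electrons passes through cell 2.
Ag⁺ + e⁻ → Ag, so n(Ag) = 1.079 / 1 = 1.079 mol.
m(Ag) = 1.079 × 107.87 = 116 g.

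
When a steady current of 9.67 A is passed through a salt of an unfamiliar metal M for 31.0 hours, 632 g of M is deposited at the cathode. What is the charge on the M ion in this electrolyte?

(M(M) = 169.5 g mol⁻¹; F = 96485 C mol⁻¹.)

Q = I·t = 9.670 A × 111600 s = 1079000 C, so n(e⁻) = 1079000/96485 = 11.18 mol.
n(M) deposited = 632 / 169.5 = 3.729 mol.
Electrons per atom = n(e⁻)/n(M) = 11.18 / 3.729 = 3.00 ≈ 3, so the ion is M³⁺.

+3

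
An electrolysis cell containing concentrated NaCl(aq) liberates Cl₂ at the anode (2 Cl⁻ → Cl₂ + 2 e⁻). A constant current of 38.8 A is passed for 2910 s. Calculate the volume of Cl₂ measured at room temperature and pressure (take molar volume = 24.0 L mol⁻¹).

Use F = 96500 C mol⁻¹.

Q = I·t = 38.80 A × 2910.0 s = 112900 C.
n(e⁻) = Q/F = 112900 / 96500 = 1.170 mol.
2 electrons are transferred per Cl₂ molecule, so n(Cl₂) = 1.170 / 2 = 0.5850 mol.
V = n × V_m = 0.5850 × 24.0 = 14.0 L.

14.0 L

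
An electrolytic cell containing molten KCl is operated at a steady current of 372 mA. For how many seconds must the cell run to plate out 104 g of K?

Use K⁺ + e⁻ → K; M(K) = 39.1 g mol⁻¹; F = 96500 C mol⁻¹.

n(K) = m/M = 104 / 39.1 = 2.660 mol.
Each K atom requires 1 electron, so n(e⁻) = 1 × 2.660 = 2.660 mol.
Q = n(e⁻)·F = 2.660 × 96500 = 256700 C.
t = Q/I = 256700 / 0.3720 A = 690000 s.

6.90 × 10⁵ s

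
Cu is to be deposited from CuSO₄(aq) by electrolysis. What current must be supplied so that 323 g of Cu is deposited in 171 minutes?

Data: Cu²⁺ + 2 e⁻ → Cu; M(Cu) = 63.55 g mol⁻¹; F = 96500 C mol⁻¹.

95.6 A

n(Cu) = 323 / 63.55 = 5.083 mol.
n(e⁻) = 2 × 5.083 = 10.17 mol.
Q = n(e⁻)·F = 10.17 × 96500 = 980900 C.
I = Q/t = 980900 / 10260 s = 95.6 A.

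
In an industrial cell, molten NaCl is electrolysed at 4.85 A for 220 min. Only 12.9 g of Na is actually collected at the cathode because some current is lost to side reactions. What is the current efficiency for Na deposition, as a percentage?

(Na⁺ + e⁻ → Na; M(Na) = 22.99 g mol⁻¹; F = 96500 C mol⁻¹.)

Q = I·t = 4.850 × 13200 = 64020 C; n(e⁻) = 64020/96500 = 0.6634 mol.
Theoretical n(Na) = n(e⁻)/1 = 0.6634 mol, i.e. m_theo = 0.6634 × 22.99 = 15.25 g.
Efficiency = m_actual / m_theo = 12.9 / 15.25 = 84.6 %.

84.6 %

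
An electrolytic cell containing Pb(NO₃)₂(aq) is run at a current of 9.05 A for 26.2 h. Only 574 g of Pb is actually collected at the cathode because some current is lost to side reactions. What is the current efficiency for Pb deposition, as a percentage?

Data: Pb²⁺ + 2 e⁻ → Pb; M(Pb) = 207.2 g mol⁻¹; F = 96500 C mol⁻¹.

62.6 %

Q = I·t = 9.050 × 94320 = 853600 C; n(e⁻) = 853600/96500 = 8.846 mol.
Theoretical n(Pb) = n(e⁻)/2 = 4.423 mol, i.e. m_theo = 4.423 × 207.2 = 916.4 g.
Efficiency = m_actual / m_theo = 574 / 916.4 = 62.6 %.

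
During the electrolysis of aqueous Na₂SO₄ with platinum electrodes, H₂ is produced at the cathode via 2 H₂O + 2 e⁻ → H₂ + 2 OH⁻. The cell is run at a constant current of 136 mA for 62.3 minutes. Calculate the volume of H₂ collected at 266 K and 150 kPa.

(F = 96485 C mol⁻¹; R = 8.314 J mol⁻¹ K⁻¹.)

0.0388 L

Q = I·t = 0.1360 A × 3738.0 s = 508.4 C.
n(e⁻) = Q/F = 508.4 / 96485 = 0.005269 mol.
2 electrons are transferred per H₂ molecule, so n(H₂) = 0.005269 / 2 = 0.002634 mol.
V = nRT/P = (0.002634 × 8.314 × 266) / (150 × 10³ Pa) = 3.88 × 10⁻⁵ m³ = 0.0388 L.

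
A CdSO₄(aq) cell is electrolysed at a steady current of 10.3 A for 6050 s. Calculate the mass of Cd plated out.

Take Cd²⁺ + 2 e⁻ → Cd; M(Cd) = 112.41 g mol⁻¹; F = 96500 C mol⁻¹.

36.3 g

Q = I·t = 10.30 A × 6050.0 s = 62320 C.
n(e⁻) = Q/F = 62320 / 96500 = 0.6458 mol.
Cd²⁺ + 2 e⁻ → Cd, so n(Cd) = n(e⁻)/2 = 0.3229 mol.
m = n·M = 0.3229 × 112.41 = 36.3 g.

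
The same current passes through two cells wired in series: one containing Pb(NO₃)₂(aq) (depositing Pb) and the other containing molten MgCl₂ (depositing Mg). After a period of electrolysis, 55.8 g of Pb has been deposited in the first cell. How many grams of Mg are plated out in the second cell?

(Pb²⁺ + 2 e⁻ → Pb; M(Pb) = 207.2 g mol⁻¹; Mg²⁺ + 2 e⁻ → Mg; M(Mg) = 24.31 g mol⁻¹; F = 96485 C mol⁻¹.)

6.55 g

n(Pb) = 55.8 / 207.2 = 0.2693 mol.
Since Pb²⁺ + 2 e⁻ → Pb, n(e⁻) passed = 2 × 0.2693 = 0.5386 mol.
Cells in series carry the same charge, so the same 0.5386 mol of electrons passes through cell 2.
Mg²⁺ + 2 e⁻ → Mg, so n(Mg) = 0.5386 / 2 = 0.2693 mol.
m(Mg) = 0.2693 × 24.31 = 6.55 g.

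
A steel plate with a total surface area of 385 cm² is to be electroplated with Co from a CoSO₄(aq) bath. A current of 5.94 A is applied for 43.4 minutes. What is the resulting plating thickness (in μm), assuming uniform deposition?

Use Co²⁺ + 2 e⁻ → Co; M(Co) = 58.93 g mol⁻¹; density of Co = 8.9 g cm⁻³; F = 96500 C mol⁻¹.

13.8 μm

Q = I·t = 5.940 × 2604.0 = 15470 C; n(e⁻) = 0.1603 mol.
n(Co) = n(e⁻)/2 = 0.08014 mol, so m = 0.08014 × 58.93 = 4.723 g.
Volume = m/ρ = 4.723 / 8.9 = 0.5307 cm³.
Thickness = V/A = 0.5307 / 385 = 0.00138 cm = 13.8 μm.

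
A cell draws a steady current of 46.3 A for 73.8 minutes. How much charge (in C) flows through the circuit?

2.05 × 10⁵ C

Q = I·t = 46.30 A × 4428.0 s = 2.05 × 10⁵ C.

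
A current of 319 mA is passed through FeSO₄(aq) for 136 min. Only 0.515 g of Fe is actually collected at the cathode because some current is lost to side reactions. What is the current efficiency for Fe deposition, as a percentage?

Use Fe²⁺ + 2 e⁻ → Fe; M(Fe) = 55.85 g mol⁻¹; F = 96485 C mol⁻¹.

68.4 %

Q = I·t = 0.3190 × 8160.0 = 2603 C; n(e⁻) = 2603/96485 = 0.02698 mol.
Theoretical n(Fe) = n(e⁻)/2 = 0.01349 mol, i.e. m_theo = 0.01349 × 55.85 = 0.7534 g.
Efficiency = m_actual / m_theo = 0.515 / 0.7534 = 68.4 %.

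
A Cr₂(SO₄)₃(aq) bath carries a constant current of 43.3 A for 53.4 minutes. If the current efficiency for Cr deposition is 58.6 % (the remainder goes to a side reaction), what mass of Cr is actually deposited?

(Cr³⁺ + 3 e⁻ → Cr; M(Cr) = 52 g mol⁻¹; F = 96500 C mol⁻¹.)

14.6 g

Q = I·t = 43.30 × 3204.0 = 138700 C.
n(e⁻) = 138700/96500 = 1.438 mol; theoretically n(Cr) = 1.438/3 = 0.4792 mol, m_theo = 24.92 g.
At 58.6 % efficiency, m_actual = 0.586 × 24.92 = 14.6 g.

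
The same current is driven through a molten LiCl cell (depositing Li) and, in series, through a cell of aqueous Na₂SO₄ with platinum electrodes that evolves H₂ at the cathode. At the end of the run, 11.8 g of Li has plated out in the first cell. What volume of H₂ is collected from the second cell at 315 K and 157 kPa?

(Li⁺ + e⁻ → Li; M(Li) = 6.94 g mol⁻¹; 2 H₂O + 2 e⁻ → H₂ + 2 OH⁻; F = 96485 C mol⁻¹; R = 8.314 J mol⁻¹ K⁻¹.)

n(Li) = 11.8 / 6.94 = 1.700 mol, so n(e⁻) = 1 × 1.700 = 1.700 mol.
The cells are in series, so the same 1.700 mol of electrons passes through the second cell.
2 H₂O + 2 e⁻ → H₂ + 2 OH⁻ — 2 mol e⁻ per mol H₂, so n(H₂) = 1.700/2 = 0.8501 mol.
V = nRT/P = (0.8501 × 8.314 × 315) / (157 × 10³) = 0.0142 m³ = 14.2 L.

14.2 L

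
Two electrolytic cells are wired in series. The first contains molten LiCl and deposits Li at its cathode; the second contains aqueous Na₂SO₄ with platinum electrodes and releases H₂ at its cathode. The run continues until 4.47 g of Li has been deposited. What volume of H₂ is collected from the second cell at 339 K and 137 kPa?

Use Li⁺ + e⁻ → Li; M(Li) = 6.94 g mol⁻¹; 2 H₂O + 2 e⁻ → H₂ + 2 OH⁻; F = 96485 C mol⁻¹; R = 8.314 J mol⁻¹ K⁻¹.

n(Li) = 4.47 / 6.94 = 0.6441 mol, so n(e⁻) = 1 × 0.6441 = 0.6441 mol.
The cells are in series, so the same 0.6441 mol of electrons passes through the second cell.
2 H₂O + 2 e⁻ → H₂ + 2 OH⁻ — 2 mol e⁻ per mol H₂, so n(H₂) = 0.6441/2 = 0.3220 mol.
V = nRT/P = (0.3220 × 8.314 × 339) / (137 × 10³) = 0.00663 m³ = 6.63 L.

6.63 L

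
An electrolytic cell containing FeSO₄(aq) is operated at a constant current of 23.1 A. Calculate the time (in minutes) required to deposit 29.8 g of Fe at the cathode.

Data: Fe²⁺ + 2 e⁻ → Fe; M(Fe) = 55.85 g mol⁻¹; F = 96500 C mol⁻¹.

n(Fe) = m/M = 29.8 / 55.85 = 0.5336 mol.
Each Fe atom requires 2 electrons, so n(e⁻) = 2 × 0.5336 = 1.067 mol.
Q = n(e⁻)·F = 1.067 × 96500 = 103000 C.
t = Q/I = 103000 / 23.10 A = 4458 s = 74.3 min.

74.3 min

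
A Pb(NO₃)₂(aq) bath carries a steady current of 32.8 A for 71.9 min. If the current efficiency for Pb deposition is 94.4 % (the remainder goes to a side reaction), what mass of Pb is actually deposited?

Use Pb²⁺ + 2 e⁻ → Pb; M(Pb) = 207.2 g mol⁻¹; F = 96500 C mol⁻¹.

143 g

Q = I·t = 32.80 × 4314.0 = 141500 C.
n(e⁻) = 141500/96500 = 1.466 mol; theoretically n(Pb) = 1.466/2 = 0.7332 mol, m_theo = 151.9 g.
At 94.4 % efficiency, m_actual = 0.944 × 151.9 = 143 g.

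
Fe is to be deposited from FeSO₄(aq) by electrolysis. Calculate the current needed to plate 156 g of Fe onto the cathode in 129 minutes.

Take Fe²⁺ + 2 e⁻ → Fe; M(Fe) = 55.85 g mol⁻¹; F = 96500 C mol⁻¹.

n(Fe) = 156 / 55.85 = 2.793 mol.
n(e⁻) = 2 × 2.793 = 5.586 mol.
Q = n(e⁻)·F = 5.586 × 96500 = 539100 C.
I = Q/t = 539100 / 7740.0 s = 69.6 A.

69.6 A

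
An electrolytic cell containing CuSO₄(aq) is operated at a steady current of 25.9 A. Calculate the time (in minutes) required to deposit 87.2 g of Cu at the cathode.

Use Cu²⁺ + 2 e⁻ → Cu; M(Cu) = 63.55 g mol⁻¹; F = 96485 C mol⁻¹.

n(Cu) = m/M = 87.2 / 63.55 = 1.372 mol.
Each Cu atom requires 2 electrons, so n(e⁻) = 2 × 1.372 = 2.744 mol.
Q = n(e⁻)·F = 2.744 × 96485 = 264800 C.
t = Q/I = 264800 / 25.90 A = 10220 s = 170 min.

170 min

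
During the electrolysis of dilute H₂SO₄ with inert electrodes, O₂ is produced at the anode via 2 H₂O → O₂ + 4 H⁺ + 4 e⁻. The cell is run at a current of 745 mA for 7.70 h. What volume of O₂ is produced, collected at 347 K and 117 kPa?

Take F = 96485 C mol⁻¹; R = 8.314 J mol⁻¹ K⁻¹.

Q = I·t = 0.7450 A × 27720 s = 20650 C.
n(e⁻) = Q/F = 20650 / 96485 = 0.2140 mol.
4 electrons are transferred per O₂ molecule, so n(O₂) = 0.2140 / 4 = 0.05351 mol.
V = nRT/P = (0.05351 × 8.314 × 347) / (117 × 10³ Pa) = 0.00132 m³ = 1.32 L.

1.32 L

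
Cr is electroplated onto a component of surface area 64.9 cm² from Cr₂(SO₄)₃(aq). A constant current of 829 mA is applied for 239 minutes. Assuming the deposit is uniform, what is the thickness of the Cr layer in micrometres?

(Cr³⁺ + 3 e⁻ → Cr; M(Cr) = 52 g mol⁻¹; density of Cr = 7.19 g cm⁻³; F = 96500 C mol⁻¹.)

45.8 μm

Q = I·t = 0.8290 × 14340 = 11890 C; n(e⁻) = 0.1232 mol.
n(Cr) = n(e⁻)/3 = 0.04106 mol, so m = 0.04106 × 52 = 2.135 g.
Volume = m/ρ = 2.135 / 7.19 = 0.2970 cm³.
Thickness = V/A = 0.2970 / 64.9 = 0.00458 cm = 45.8 μm.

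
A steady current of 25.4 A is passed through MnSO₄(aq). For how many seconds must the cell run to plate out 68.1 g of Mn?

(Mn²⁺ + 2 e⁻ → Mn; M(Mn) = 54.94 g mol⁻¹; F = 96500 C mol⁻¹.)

n(Mn) = m/M = 68.1 / 54.94 = 1.240 mol.
Each Mn atom requires 2 electrons, so n(e⁻) = 2 × 1.240 = 2.479 mol.
Q = n(e⁻)·F = 2.479 × 96500 = 239200 C.
t = Q/I = 239200 / 25.40 A = 9419 s.

9420 s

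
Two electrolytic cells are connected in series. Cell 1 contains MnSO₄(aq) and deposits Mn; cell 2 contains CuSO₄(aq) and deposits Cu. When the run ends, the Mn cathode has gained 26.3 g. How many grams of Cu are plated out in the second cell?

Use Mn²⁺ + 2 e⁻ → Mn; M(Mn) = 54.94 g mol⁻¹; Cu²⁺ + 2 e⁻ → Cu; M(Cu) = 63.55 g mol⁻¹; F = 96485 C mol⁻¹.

30.4 g

n(Mn) = 26.3 / 54.94 = 0.4787 mol.
Since Mn²⁺ + 2 e⁻ → Mn, n(e⁻) passed = 2 × 0.4787 = 0.9574 mol.
Cells in series carry the same charge, so the same 0.9574 mol of electrons passes through cell 2.
Cu²⁺ + 2 e⁻ → Cu, so n(Cu) = 0.9574 / 2 = 0.4787 mol.
m(Cu) = 0.4787 × 63.55 = 30.4 g.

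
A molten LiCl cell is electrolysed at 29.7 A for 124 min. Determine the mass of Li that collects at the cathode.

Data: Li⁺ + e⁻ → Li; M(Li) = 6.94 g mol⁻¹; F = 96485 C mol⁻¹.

Q = I·t = 29.70 A × 7440.0 s = 221000 C.
n(e⁻) = Q/F = 221000 / 96485 = 2.290 mol.
Li⁺ + e⁻ → Li, so n(Li) = n(e⁻)/1 = 2.290 mol.
m = n·M = 2.290 × 6.94 = 15.9 g.

15.9 g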